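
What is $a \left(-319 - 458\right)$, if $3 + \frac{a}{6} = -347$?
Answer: $1631700$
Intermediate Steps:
$a = -2100$ ($a = -18 + 6 \left(-347\right) = -18 - 2082 = -2100$)
$a \left(-319 - 458\right) = - 2100 \left(-319 - 458\right) = \left(-2100\right) \left(-777\right) = 1631700$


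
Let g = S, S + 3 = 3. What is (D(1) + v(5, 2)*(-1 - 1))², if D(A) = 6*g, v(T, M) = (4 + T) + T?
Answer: 784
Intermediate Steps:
S = 0 (S = -3 + 3 = 0)
g = 0
v(T, M) = 4 + 2*T
D(A) = 0 (D(A) = 6*0 = 0)
(D(1) + v(5, 2)*(-1 - 1))² = (0 + (4 + 2*5)*(-1 - 1))² = (0 + (4 + 10)*(-2))² = (0 + 14*(-2))² = (0 - 28)² = (-28)² = 784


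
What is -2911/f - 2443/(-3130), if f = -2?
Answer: 2279079/1565 ≈ 1456.3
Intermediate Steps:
-2911/f - 2443/(-3130) = -2911/(-2) - 2443/(-3130) = -2911*(-½) - 2443*(-1/3130) = 2911/2 + 2443/3130 = 2279079/1565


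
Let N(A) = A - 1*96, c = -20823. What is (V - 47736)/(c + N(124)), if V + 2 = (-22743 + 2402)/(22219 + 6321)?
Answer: 1362462861/593489300 ≈ 2.2957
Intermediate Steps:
V = -77421/28540 (V = -2 + (-22743 + 2402)/(22219 + 6321) = -2 - 20341/28540 = -77421/28540 ≈ -2.7127)
N(A) = -96 + A (N(A) = A - 96 = -96 + A)
(V - 47736)/(c + N(124)) = (-77421/28540 - 47736)/(-20823 + (-96 + 124)) = -1362462861/(28540*(-20823 + 28)) = -1362462861/28540/(-20795) = -1362462861/28540*(-1/20795) = 1362462861/593489300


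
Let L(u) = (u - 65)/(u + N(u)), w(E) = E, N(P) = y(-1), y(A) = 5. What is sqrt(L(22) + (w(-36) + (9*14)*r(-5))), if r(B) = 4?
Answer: 7*sqrt(771)/9 ≈ 21.596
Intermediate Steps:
N(P) = 5
L(u) = (-65 + u)/(5 + u) (L(u) = (u - 65)/(u + 5) = (-65 + u)/(5 + u))
sqrt(L(22) + (w(-36) + (9*14)*r(-5))) = sqrt((-65 + 22)/(5 + 22) + (-36 + (9*14)*4)) = sqrt(-43/27 + (-36 + 126*4)) = sqrt((1/27)*(-43) + (-36 + 504)) = sqrt(-43/27 + 468) = sqrt(12593/27) = 7*sqrt(771)/9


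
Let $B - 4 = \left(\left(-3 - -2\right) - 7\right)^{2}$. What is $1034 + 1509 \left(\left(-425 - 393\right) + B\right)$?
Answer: $-1130716$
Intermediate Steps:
$B = 68$ ($B = 4 + \left(\left(-3 - -2\right) - 7\right)^{2} = 4 + \left(\left(-3 + 2\right) - 7\right)^{2} = 4 + \left(-1 - 7\right)^{2} = 4 + \left(-8\right)^{2} = 4 + 64 = 68$)
$1034 + 1509 \left(\left(-425 - 393\right) + B\right) = 1034 + 1509 \left(\left(-425 - 393\right) + 68\right) = 1034 + 1509 \left(-818 + 68\right) = 1034 + 1509 \left(-750\right) = 1034 - 1131750 = -1130716$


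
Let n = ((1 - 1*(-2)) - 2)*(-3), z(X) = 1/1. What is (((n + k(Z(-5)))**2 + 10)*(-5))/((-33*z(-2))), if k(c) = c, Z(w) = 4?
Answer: 5/3 ≈ 1.6667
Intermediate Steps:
z(X) = 1
n = -3 (n = ((1 + 2) - 2)*(-3) = (3 - 2)*(-3) = 1*(-3) = -3)
(((n + k(Z(-5)))**2 + 10)*(-5))/((-33*z(-2))) = (((-3 + 4)**2 + 10)*(-5))/((-33*1)) = ((1**2 + 10)*(-5))/(-33) = ((1 + 10)*(-5))*(-1/33) = (11*(-5))*(-1/33) = -55*(-1/33) = 5/3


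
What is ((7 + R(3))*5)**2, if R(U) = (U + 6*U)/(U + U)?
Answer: 11025/4 ≈ 2756.3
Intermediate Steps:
R(U) = 7/2 (R(U) = (7*U)/((2*U)) = (7*U)*(1/(2*U)) = 7/2)
((7 + R(3))*5)**2 = ((7 + 7/2)*5)**2 = ((21/2)*5)**2 = (105/2)**2 = 11025/4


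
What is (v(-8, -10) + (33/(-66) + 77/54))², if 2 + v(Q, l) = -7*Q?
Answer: 2199289/729 ≈ 3016.9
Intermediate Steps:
v(Q, l) = -2 - 7*Q
(v(-8, -10) + (33/(-66) + 77/54))² = ((-2 - 7*(-8)) + (33/(-66) + 77/54))² = ((-2 + 56) + (33*(-1/66) + 77*(1/54)))² = (54 + (-½ + 77/54))² = (54 + 25/27)² = (1483/27)² = 2199289/729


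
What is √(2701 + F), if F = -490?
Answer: √2211 ≈ 47.021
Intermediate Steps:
√(2701 + F) = √(2701 - 490) = √2211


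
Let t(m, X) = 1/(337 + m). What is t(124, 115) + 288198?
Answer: 132859279/461 ≈ 2.8820e+5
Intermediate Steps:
t(124, 115) + 288198 = 1/(337 + 124) + 288198 = 1/461 + 288198 = 132859279/461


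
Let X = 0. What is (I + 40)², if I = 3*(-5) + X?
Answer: 625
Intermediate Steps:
I = -15 (I = 3*(-5) + 0 = -15 + 0 = -15)
(I + 40)² = (-15 + 40)² = 25² = 625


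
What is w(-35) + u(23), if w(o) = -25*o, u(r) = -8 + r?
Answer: 890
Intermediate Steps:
w(-35) + u(23) = -25*(-35) + (-8 + 23) = 875 + 15 = 890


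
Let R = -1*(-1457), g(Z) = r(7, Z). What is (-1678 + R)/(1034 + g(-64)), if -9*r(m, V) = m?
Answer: -117/547 ≈ -0.21389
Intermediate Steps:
r(m, V) = -m/9
g(Z) = -7/9 (g(Z) = -1/9*7 = -7/9)
R = 1457
(-1678 + R)/(1034 + g(-64)) = (-1678 + 1457)/(1034 - 7/9) = -221/9299/9 = -221*9/9299 = -117/547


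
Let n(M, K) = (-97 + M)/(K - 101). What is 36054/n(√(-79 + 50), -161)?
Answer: 152712726/1573 + 1574358*I*√29/1573 ≈ 97084.0 + 5389.8*I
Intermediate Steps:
n(M, K) = (-97 + M)/(-101 + K)
36054/n(√(-79 + 50), -161) = 36054/(((-97 + √(-79 + 50))/(-101 - 161))) = 36054/(((-97 + √(-29))/(-262))) = 36054/((-(-97 + I*√29)/262)) = 36054/(97/262 - I*√29/262)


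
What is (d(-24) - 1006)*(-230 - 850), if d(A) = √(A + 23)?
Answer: 1086480 - 1080*I ≈ 1.0865e+6 - 1080.0*I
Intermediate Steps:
d(A) = √(23 + A)
(d(-24) - 1006)*(-230 - 850) = (√(23 - 24) - 1006)*(-230 - 850) = (√(-1) - 1006)*(-1080) = (I - 1006)*(-1080) = (-1006 + I)*(-1080) = 1086480 - 1080*I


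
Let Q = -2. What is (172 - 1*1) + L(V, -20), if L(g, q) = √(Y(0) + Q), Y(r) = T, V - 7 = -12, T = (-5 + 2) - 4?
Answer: 171 + 3*I ≈ 171.0 + 3.0*I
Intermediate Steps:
T = -7 (T = -3 - 4 = -7)
V = -5 (V = 7 - 12 = -5)
Y(r) = -7
L(g, q) = 3*I (L(g, q) = √(-7 - 2) = √(-9) = 3*I)
(172 - 1*1) + L(V, -20) = (172 - 1*1) + 3*I = (172 - 1) + 3*I = 171 + 3*I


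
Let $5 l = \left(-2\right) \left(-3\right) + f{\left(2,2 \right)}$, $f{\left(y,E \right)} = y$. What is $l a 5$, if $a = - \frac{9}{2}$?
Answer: $-36$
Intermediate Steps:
$a = - \frac{9}{2}$ ($a = \left(-9\right) \frac{1}{2} = - \frac{9}{2} \approx -4.5$)
$l = \frac{8}{5}$ ($l = \frac{\left(-2\right) \left(-3\right) + 2}{5} = \frac{6 + 2}{5} = \frac{1}{5} \cdot 8 = \frac{8}{5} \approx 1.6$)
$l a 5 = \frac{8}{5} \left(- \frac{9}{2}\right) 5 = \left(- \frac{36}{5}\right) 5 = -36$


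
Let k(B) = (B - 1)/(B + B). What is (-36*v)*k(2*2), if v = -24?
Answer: 324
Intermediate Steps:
v = -24 (v = -6*4 = -24)
k(B) = (-1 + B)/(2*B) (k(B) = (-1 + B)/((2*B)) = (-1 + B)*(1/(2*B)) = (-1 + B)/(2*B))
(-36*v)*k(2*2) = (-36*(-24))*((-1 + 2*2)/(2*((2*2)))) = 864*((½)*(-1 + 4)/4) = 864*((½)*(¼)*3) = 864*(3/8) = 324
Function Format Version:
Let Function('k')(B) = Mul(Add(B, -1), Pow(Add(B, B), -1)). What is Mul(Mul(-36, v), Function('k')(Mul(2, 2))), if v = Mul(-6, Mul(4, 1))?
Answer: 324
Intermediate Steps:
v = -24 (v = Mul(-6, 4) = -24)
Function('k')(B) = Mul(Rational(1, 2), Pow(B, -1), Add(-1, B)) (Function('k')(B) = Mul(Add(-1, B), Pow(Mul(2, B), -1)) = Mul(Add(-1, B), Mul(Rational(1, 2), Pow(B, -1))) = Mul(Rational(1, 2), Pow(B, -1), Add(-1, B)))
Mul(Mul(-36, v), Function('k')(Mul(2, 2))) = Mul(Mul(-36, -24), Mul(Rational(1, 2), Pow(Mul(2, 2), -1), Add(-1, Mul(2, 2)))) = Mul(864, Mul(Rational(1, 2), Pow(4, -1), Add(-1, 4))) = Mul(864, Mul(Rational(1, 2), Rational(1, 4), 3)) = Mul(864, Rational(3, 8)) = 324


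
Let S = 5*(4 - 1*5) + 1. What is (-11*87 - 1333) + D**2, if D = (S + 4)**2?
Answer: -2290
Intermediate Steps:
S = -4 (S = 5*(4 - 5) + 1 = 5*(-1) + 1 = -5 + 1 = -4)
D = 0 (D = (-4 + 4)**2 = 0**2 = 0)
(-11*87 - 1333) + D**2 = (-11*87 - 1333) + 0**2 = (-957 - 1333) + 0 = -2290 + 0 = -2290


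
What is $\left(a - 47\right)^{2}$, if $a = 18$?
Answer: $841$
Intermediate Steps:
$\left(a - 47\right)^{2} = \left(18 - 47\right)^{2} = \left(-29\right)^{2} = 841$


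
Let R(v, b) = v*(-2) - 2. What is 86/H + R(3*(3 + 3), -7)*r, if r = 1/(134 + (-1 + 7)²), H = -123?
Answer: -9647/10455 ≈ -0.92272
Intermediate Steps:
R(v, b) = -2 - 2*v (R(v, b) = -2*v - 2 = -2 - 2*v)
r = 1/170 (r = 1/(134 + 6²) = 1/(134 + 36) = 1/170 ≈ 0.0058824)
86/H + R(3*(3 + 3), -7)*r = 86/(-123) + (-2 - 6*(3 + 3))*(1/170) = 86*(-1/123) + (-2 - 6*6)*(1/170) = -86/123 + (-2 - 2*18)*(1/170) = -86/123 + (-2 - 36)*(1/170) = -86/123 - 38*1/170 = -86/123 - 19/85 = -9647/10455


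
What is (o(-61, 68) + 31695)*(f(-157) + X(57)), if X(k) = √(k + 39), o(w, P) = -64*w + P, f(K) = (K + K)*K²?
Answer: -276054947262 + 142668*√6 ≈ -2.7605e+11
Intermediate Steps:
f(K) = 2*K³ (f(K) = (2*K)*K² = 2*K³)
o(w, P) = P - 64*w
X(k) = √(39 + k)
(o(-61, 68) + 31695)*(f(-157) + X(57)) = ((68 - 64*(-61)) + 31695)*(2*(-157)³ + √(39 + 57)) = ((68 + 3904) + 31695)*(2*(-3869893) + √96) = (3972 + 31695)*(-7739786 + 4*√6) = 35667*(-7739786 + 4*√6) = -276054947262 + 142668*√6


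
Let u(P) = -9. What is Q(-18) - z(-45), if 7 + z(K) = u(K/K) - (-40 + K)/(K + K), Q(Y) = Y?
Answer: -19/18 ≈ -1.0556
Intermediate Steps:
z(K) = -16 - (-40 + K)/(2*K) (z(K) = -7 + (-9 - (-40 + K)/(K + K)) = -7 + (-9 - (-40 + K)/(2*K)) = -16 - (-40 + K)/(2*K))
Q(-18) - z(-45) = -18 - (-33/2 + 20/(-45)) = -18 - (-33/2 + 20*(-1/45)) = -18 - (-33/2 - 4/9) = -18 - 1*(-305/18) = -18 + 305/18 = -19/18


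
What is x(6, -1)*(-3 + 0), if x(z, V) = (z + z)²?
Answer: -432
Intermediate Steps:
x(z, V) = 4*z² (x(z, V) = (2*z)² = 4*z²)
x(6, -1)*(-3 + 0) = (4*6²)*(-3 + 0) = (4*36)*(-3) = 144*(-3) = -432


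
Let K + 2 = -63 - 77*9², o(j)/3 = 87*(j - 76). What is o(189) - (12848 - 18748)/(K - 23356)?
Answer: 437348747/14829 ≈ 29493.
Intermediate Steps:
o(j) = -19836 + 261*j (o(j) = 3*(87*(j - 76)) = 3*(87*(-76 + j)) = 3*(-6612 + 87*j) = -19836 + 261*j)
K = -6302 (K = -2 + (-63 - 77*9²) = -2 + (-63 - 77*81) = -2 + (-63 - 6237) = -2 - 6300 = -6302)
o(189) - (12848 - 18748)/(K - 23356) = (-19836 + 261*189) - (12848 - 18748)/(-6302 - 23356) = (-19836 + 49329) - (-5900)/(-29658) = 29493 - (-5900)*(-1)/29658 = 29493 - 1*2950/14829 = 29493 - 2950/14829 = 437348747/14829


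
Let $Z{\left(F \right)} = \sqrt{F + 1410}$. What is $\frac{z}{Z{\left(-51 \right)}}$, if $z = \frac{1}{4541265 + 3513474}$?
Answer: $\frac{\sqrt{151}}{3648796767} \approx 3.3677 \cdot 10^{-9}$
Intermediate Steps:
$Z{\left(F \right)} = \sqrt{1410 + F}$
$z = \frac{1}{8054739} \approx 1.2415 \cdot 10^{-7}$
$\frac{z}{Z{\left(-51 \right)}} = \frac{1}{8054739 \sqrt{1410 - 51}} = \frac{1}{8054739 \sqrt{1359}} = \frac{1}{8054739 \cdot 3 \sqrt{151}} = \frac{\frac{1}{453} \sqrt{151}}{8054739} = \frac{\sqrt{151}}{3648796767}$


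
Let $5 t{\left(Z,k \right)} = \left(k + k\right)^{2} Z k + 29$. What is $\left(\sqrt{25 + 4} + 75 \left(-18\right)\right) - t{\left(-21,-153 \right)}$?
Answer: $- \frac{300859247}{5} + \sqrt{29} \approx -6.0172 \cdot 10^{7}$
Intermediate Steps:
$t{\left(Z,k \right)} = \frac{29}{5} + \frac{4 Z k^{3}}{5}$ ($t{\left(Z,k \right)} = \frac{\left(k + k\right)^{2} Z k + 29}{5} = \frac{\left(2 k\right)^{2} Z k + 29}{5} = \frac{4 k^{2} Z k + 29}{5} = \frac{4 Z k^{2} k + 29}{5} = \frac{4 Z k^{3} + 29}{5} = \frac{29 + 4 Z k^{3}}{5} = \frac{29}{5} + \frac{4 Z k^{3}}{5}$)
$\left(\sqrt{25 + 4} + 75 \left(-18\right)\right) - t{\left(-21,-153 \right)} = \left(\sqrt{25 + 4} + 75 \left(-18\right)\right) - \left(\frac{29}{5} + \frac{4}{5} \left(-21\right) \left(-153\right)^{3}\right) = \left(\sqrt{29} - 1350\right) - \left(\frac{29}{5} + \frac{4}{5} \left(-21\right) \left(-3581577\right)\right) = \left(-1350 + \sqrt{29}\right) - \left(\frac{29}{5} + \frac{300852468}{5}\right) = \left(-1350 + \sqrt{29}\right) - \frac{300852497}{5} = - \frac{300859247}{5} + \sqrt{29}$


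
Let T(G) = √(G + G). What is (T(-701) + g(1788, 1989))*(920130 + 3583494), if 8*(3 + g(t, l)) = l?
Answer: 1106202645 + 4503624*I*√1402 ≈ 1.1062e+9 + 1.6863e+8*I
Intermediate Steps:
g(t, l) = -3 + l/8
T(G) = √2*√G (T(G) = √(2*G) = √2*√G)
(T(-701) + g(1788, 1989))*(920130 + 3583494) = (√2*√(-701) + (-3 + (⅛)*1989))*(920130 + 3583494) = (√2*(I*√701) + (-3 + 1989/8))*4503624 = (I*√1402 + 1965/8)*4503624 = (1965/8 + I*√1402)*4503624 = 1106202645 + 4503624*I*√1402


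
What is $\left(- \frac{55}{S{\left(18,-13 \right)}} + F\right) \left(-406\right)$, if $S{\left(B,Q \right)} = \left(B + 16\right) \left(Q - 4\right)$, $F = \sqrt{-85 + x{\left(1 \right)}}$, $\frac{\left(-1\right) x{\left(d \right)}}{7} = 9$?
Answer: $- \frac{11165}{289} - 812 i \sqrt{37} \approx -38.633 - 4939.2 i$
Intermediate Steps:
$x{\left(d \right)} = -63$ ($x{\left(d \right)} = \left(-7\right) 9 = -63$)
$F = 2 i \sqrt{37}$ ($F = \sqrt{-85 - 63} = \sqrt{-148} = 2 i \sqrt{37} \approx 12.166 i$)
$S{\left(B,Q \right)} = \left(-4 + Q\right) \left(16 + B\right)$ ($S{\left(B,Q \right)} = \left(16 + B\right) \left(-4 + Q\right) = \left(-4 + Q\right) \left(16 + B\right)$)
$\left(- \frac{55}{S{\left(18,-13 \right)}} + F\right) \left(-406\right) = \left(- \frac{55}{-64 - 72 + 16 \left(-13\right) + 18 \left(-13\right)} + 2 i \sqrt{37}\right) \left(-406\right) = \left(- \frac{55}{-64 - 72 - 208 - 234} + 2 i \sqrt{37}\right) \left(-406\right) = \left(- \frac{55}{-578} + 2 i \sqrt{37}\right) \left(-406\right) = \left(\left(-55\right) \left(- \frac{1}{578}\right) + 2 i \sqrt{37}\right) \left(-406\right) = \left(\frac{55}{578} + 2 i \sqrt{37}\right) \left(-406\right) = - \frac{11165}{289} - 812 i \sqrt{37}$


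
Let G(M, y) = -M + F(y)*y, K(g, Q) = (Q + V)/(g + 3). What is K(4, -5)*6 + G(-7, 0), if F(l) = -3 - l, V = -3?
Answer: ⅐ ≈ 0.14286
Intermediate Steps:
K(g, Q) = (-3 + Q)/(3 + g) (K(g, Q) = (Q - 3)/(g + 3) = (-3 + Q)/(3 + g))
G(M, y) = -M + y*(-3 - y) (G(M, y) = -M + (-3 - y)*y = -M + y*(-3 - y))
K(4, -5)*6 + G(-7, 0) = ((-3 - 5)/(3 + 4))*6 + (-1*(-7) - 1*0*(3 + 0)) = (-8/7)*6 + (7 - 1*0*3) = ((⅐)*(-8))*6 + (7 + 0) = -8/7*6 + 7 = -48/7 + 7 = ⅐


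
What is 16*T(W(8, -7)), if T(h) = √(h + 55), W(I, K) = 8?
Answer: 48*√7 ≈ 127.00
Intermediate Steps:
T(h) = √(55 + h)
16*T(W(8, -7)) = 16*√(55 + 8) = 16*√63 = 16*(3*√7) = 48*√7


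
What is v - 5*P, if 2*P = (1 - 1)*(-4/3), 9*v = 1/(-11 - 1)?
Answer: -1/108 ≈ -0.0092593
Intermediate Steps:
v = -1/108 (v = 1/(9*(-11 - 1)) = (⅑)/(-12) = (⅑)*(-1/12) = -1/108 ≈ -0.0092593)
P = 0 (P = ((1 - 1)*(-4/3))/2 = (0*(-4*⅓))/2 = (0*(-4/3))/2 = (½)*0 = 0)
v - 5*P = -1/108 - 5*0 = -1/108 + 0 = -1/108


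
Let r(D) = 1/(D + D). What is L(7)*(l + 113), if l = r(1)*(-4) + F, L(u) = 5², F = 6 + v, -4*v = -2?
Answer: 5875/2 ≈ 2937.5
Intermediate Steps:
v = ½ (v = -¼*(-2) = ½ ≈ 0.50000)
r(D) = 1/(2*D)
F = 13/2 (F = 6 + ½ = 13/2 ≈ 6.5000)
L(u) = 25
l = 9/2 (l = ((½)/1)*(-4) + 13/2 = ((½)*1)*(-4) + 13/2 = (½)*(-4) + 13/2 = -2 + 13/2 = 9/2 ≈ 4.5000)
L(7)*(l + 113) = 25*(9/2 + 113) = 25*(235/2) = 5875/2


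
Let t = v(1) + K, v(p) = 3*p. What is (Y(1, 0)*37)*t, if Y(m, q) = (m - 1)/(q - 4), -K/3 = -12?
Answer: 0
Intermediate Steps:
K = 36 (K = -3*(-12) = 36)
t = 39 (t = 3*1 + 36 = 3 + 36 = 39)
Y(m, q) = (-1 + m)/(-4 + q)
(Y(1, 0)*37)*t = (((-1 + 1)/(-4 + 0))*37)*39 = ((0/(-4))*37)*39 = (-1/4*0*37)*39 = (0*37)*39 = 0*39 = 0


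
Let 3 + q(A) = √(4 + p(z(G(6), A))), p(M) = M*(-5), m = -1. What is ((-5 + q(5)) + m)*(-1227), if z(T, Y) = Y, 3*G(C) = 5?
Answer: 11043 - 1227*I*√21 ≈ 11043.0 - 5622.8*I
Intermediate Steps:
G(C) = 5/3 (G(C) = (⅓)*5 = 5/3)
p(M) = -5*M
q(A) = -3 + √(4 - 5*A)
((-5 + q(5)) + m)*(-1227) = ((-5 + (-3 + √(4 - 5*5))) - 1)*(-1227) = ((-5 + (-3 + √(4 - 25))) - 1)*(-1227) = ((-5 + (-3 + √(-21))) - 1)*(-1227) = ((-5 + (-3 + I*√21)) - 1)*(-1227) = ((-8 + I*√21) - 1)*(-1227) = (-9 + I*√21)*(-1227) = 11043 - 1227*I*√21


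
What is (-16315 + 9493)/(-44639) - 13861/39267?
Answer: -350861705/1752839613 ≈ -0.20017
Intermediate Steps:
(-16315 + 9493)/(-44639) - 13861/39267 = -6822*(-1/44639) - 13861*1/39267 = 6822/44639 - 13861/39267 = -350861705/1752839613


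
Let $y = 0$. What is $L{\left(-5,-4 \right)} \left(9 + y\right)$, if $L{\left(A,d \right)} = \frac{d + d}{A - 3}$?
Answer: $9$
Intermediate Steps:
$L{\left(A,d \right)} = \frac{2 d}{-3 + A}$
$L{\left(-5,-4 \right)} \left(9 + y\right) = 2 \left(-4\right) \frac{1}{-3 - 5} \left(9 + 0\right) = 2 \left(-4\right) \frac{1}{-8} \cdot 9 = 2 \left(-4\right) \left(- \frac{1}{8}\right) 9 = 1 \cdot 9 = 9$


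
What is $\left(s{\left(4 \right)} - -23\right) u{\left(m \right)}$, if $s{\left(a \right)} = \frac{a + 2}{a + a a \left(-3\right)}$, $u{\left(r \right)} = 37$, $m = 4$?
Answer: $\frac{18611}{22} \approx 845.95$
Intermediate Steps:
$s{\left(a \right)} = \frac{2 + a}{a - 3 a^{2}}$ ($s{\left(a \right)} = \frac{2 + a}{a + a^{2} \left(-3\right)} = \frac{2 + a}{a - 3 a^{2}}$)
$\left(s{\left(4 \right)} - -23\right) u{\left(m \right)} = \left(\frac{-2 - 4}{4 \left(-1 + 3 \cdot 4\right)} - -23\right) 37 = \left(\frac{-2 - 4}{4 \left(-1 + 12\right)} + 23\right) 37 = \left(\frac{1}{4} \cdot \frac{1}{11} \left(-6\right) + 23\right) 37 = \left(- \frac{3}{22} + 23\right) 37 = \frac{503}{22} \cdot 37 = \frac{18611}{22}$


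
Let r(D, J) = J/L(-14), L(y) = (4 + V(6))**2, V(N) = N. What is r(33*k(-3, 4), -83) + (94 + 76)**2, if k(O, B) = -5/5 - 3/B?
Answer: 2889917/100 ≈ 28899.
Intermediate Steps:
k(O, B) = -1 - 3/B (k(O, B) = -5*1/5 - 3/B = -1 - 3/B)
L(y) = 100 (L(y) = (4 + 6)**2 = 10**2 = 100)
r(D, J) = J/100
r(33*k(-3, 4), -83) + (94 + 76)**2 = (1/100)*(-83) + (94 + 76)**2 = -83/100 + 170**2 = -83/100 + 28900 = 2889917/100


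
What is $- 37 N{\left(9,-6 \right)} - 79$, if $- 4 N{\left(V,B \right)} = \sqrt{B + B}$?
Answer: $-79 + \frac{37 i \sqrt{3}}{2} \approx -79.0 + 32.043 i$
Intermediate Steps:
$N{\left(V,B \right)} = - \frac{\sqrt{2} \sqrt{B}}{4}$ ($N{\left(V,B \right)} = - \frac{\sqrt{B + B}}{4} = - \frac{\sqrt{2 B}}{4} = - \frac{\sqrt{2} \sqrt{B}}{4}$)
$- 37 N{\left(9,-6 \right)} - 79 = - 37 \left(- \frac{\sqrt{2} \sqrt{-6}}{4}\right) - 79 = - 37 \left(- \frac{\sqrt{2} i \sqrt{6}}{4}\right) - 79 = - 37 \left(- \frac{i \sqrt{3}}{2}\right) - 79 = \frac{37 i \sqrt{3}}{2} - 79 = -79 + \frac{37 i \sqrt{3}}{2}$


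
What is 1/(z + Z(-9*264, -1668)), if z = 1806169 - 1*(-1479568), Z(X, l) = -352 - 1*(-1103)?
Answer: 1/3286488 ≈ 3.0428e-7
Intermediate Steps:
Z(X, l) = 751 (Z(X, l) = -352 + 1103 = 751)
z = 3285737 (z = 1806169 + 1479568 = 3285737)
1/(z + Z(-9*264, -1668)) = 1/(3285737 + 751) = 1/3286488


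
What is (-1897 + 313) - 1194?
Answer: -2778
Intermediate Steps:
(-1897 + 313) - 1194 = -1584 - 1194 = -2778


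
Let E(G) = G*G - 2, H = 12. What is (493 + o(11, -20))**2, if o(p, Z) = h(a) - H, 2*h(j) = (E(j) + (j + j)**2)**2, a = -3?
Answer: 7901721/4 ≈ 1.9754e+6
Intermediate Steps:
E(G) = -2 + G**2 (E(G) = G**2 - 2 = -2 + G**2)
h(j) = (-2 + 5*j**2)**2/2 (h(j) = ((-2 + j**2) + (j + j)**2)**2/2 = ((-2 + j**2) + (2*j)**2)**2/2 = ((-2 + j**2) + 4*j**2)**2/2 = (-2 + 5*j**2)**2/2)
o(p, Z) = 1825/2 (o(p, Z) = (-2 + 5*(-3)**2)**2/2 - 1*12 = (-2 + 5*9)**2/2 - 12 = (-2 + 45)**2/2 - 12 = (1/2)*43**2 - 12 = (1/2)*1849 - 12 = 1849/2 - 12 = 1825/2)
(493 + o(11, -20))**2 = (493 + 1825/2)**2 = (2811/2)**2 = 7901721/4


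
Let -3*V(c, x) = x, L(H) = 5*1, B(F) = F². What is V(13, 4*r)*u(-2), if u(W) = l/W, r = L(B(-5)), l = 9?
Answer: 30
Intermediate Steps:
L(H) = 5
r = 5
V(c, x) = -x/3
u(W) = 9/W
V(13, 4*r)*u(-2) = (-4*5/3)*(9/(-2)) = (-⅓*20)*(9*(-½)) = -20/3*(-9/2) = 30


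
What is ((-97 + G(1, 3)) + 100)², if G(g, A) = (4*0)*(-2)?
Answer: 9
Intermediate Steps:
G(g, A) = 0 (G(g, A) = 0*(-2) = 0)
((-97 + G(1, 3)) + 100)² = ((-97 + 0) + 100)² = (-97 + 100)² = 3² = 9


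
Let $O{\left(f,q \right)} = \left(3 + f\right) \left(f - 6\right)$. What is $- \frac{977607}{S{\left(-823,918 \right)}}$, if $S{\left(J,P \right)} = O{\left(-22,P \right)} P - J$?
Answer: $- \frac{977607}{489199} \approx -1.9984$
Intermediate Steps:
$O{\left(f,q \right)} = \left(-6 + f\right) \left(3 + f\right)$ ($O{\left(f,q \right)} = \left(3 + f\right) \left(-6 + f\right) = \left(-6 + f\right) \left(3 + f\right)$)
$S{\left(J,P \right)} = - J + 532 P$ ($S{\left(J,P \right)} = \left(-18 + \left(-22\right)^{2} - -66\right) P - J = \left(-18 + 484 + 66\right) P - J = 532 P - J = - J + 532 P$)
$- \frac{977607}{S{\left(-823,918 \right)}} = - \frac{977607}{\left(-1\right) \left(-823\right) + 532 \cdot 918} = - \frac{977607}{823 + 488376} = - \frac{977607}{489199}$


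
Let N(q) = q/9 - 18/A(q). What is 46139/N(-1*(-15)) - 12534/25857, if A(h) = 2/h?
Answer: -1194687323/3447600 ≈ -346.53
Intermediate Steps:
N(q) = -80*q/9 (N(q) = q/9 - 18*q/2 = q*(1/9) - 9*q = q/9 - 9*q = -80*q/9)
46139/N(-1*(-15)) - 12534/25857 = 46139/((-(-80)*(-15)/9)) - 12534/25857 = 46139/((-80/9*15)) - 12534*1/25857 = 46139/(-400/3) - 4178/8619 = 46139*(-3/400) - 4178/8619 = -138417/400 - 4178/8619 = -1194687323/3447600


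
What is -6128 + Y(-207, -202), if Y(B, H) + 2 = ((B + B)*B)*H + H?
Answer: -17317328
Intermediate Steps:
Y(B, H) = -2 + H + 2*H*B**2 (Y(B, H) = -2 + (((B + B)*B)*H + H) = -2 + (((2*B)*B)*H + H) = -2 + ((2*B**2)*H + H) = -2 + (2*H*B**2 + H) = -2 + (H + 2*H*B**2) = -2 + H + 2*H*B**2)
-6128 + Y(-207, -202) = -6128 + (-2 - 202 + 2*(-202)*(-207)**2) = -6128 + (-2 - 202 + 2*(-202)*42849) = -6128 + (-2 - 202 - 17310996) = -6128 - 17311200 = -17317328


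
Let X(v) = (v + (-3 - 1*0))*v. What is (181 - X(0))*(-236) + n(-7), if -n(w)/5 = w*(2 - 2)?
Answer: -42716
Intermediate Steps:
n(w) = 0 (n(w) = -5*w*(2 - 2) = -5*w*0 = -5*0 = 0)
X(v) = v*(-3 + v) (X(v) = (v + (-3 + 0))*v = (v - 3)*v = (-3 + v)*v = v*(-3 + v))
(181 - X(0))*(-236) + n(-7) = (181 - 0*(-3 + 0))*(-236) + 0 = (181 - 0*(-3))*(-236) + 0 = (181 - 1*0)*(-236) + 0 = (181 + 0)*(-236) + 0 = 181*(-236) + 0 = -42716 + 0 = -42716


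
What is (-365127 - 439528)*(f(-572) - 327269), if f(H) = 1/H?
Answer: 150629701280195/572 ≈ 2.6334e+11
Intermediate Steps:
(-365127 - 439528)*(f(-572) - 327269) = (-365127 - 439528)*(1/(-572) - 327269) = -804655*(-1/572 - 327269) = -804655*(-187197869/572) = 150629701280195/572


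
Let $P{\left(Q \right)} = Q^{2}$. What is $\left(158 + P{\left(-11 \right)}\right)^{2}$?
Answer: $77841$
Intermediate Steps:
$\left(158 + P{\left(-11 \right)}\right)^{2} = \left(158 + \left(-11\right)^{2}\right)^{2} = \left(158 + 121\right)^{2} = 279^{2} = 77841$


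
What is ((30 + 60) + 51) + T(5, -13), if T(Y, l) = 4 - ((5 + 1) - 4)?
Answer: 143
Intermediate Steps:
T(Y, l) = 2 (T(Y, l) = 4 - (6 - 4) = 4 - 1*2 = 4 - 2 = 2)
((30 + 60) + 51) + T(5, -13) = ((30 + 60) + 51) + 2 = (90 + 51) + 2 = 141 + 2 = 143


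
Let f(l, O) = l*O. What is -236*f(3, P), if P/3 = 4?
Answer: -8496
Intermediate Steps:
P = 12 (P = 3*4 = 12)
f(l, O) = O*l
-236*f(3, P) = -2832*3 = -236*36 = -8496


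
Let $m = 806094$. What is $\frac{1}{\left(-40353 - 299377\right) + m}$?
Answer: $\frac{1}{466364} \approx 2.1442 \cdot 10^{-6}$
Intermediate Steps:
$\frac{1}{\left(-40353 - 299377\right) + m} = \frac{1}{\left(-40353 - 299377\right) + 806094} = \frac{1}{-339730 + 806094} = \frac{1}{466364}$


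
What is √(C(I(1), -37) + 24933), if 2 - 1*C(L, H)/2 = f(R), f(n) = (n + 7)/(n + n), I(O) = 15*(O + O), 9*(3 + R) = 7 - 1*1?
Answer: 3*√2771 ≈ 157.92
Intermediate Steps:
R = -7/3 (R = -3 + (7 - 1*1)/9 = -3 + (7 - 1)/9 = -3 + (⅑)*6 = -3 + ⅔ = -7/3 ≈ -2.3333)
I(O) = 30*O (I(O) = 15*(2*O) = 30*O)
f(n) = (7 + n)/(2*n) (f(n) = (7 + n)/((2*n)) = (7 + n)*(1/(2*n)) = (7 + n)/(2*n))
C(L, H) = 6 (C(L, H) = 4 - (7 - 7/3)/(-7/3) = 4 - (-3)*14/(7*3) = 4 - 2*(-1) = 4 + 2 = 6)
√(C(I(1), -37) + 24933) = √(6 + 24933) = √24939 = 3*√2771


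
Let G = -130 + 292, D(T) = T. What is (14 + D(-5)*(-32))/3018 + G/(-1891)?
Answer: -26647/951173 ≈ -0.028015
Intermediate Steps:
G = 162
(14 + D(-5)*(-32))/3018 + G/(-1891) = (14 - 5*(-32))/3018 + 162/(-1891) = (14 + 160)*(1/3018) + 162*(-1/1891) = 174*(1/3018) - 162/1891 = 29/503 - 162/1891 = -26647/951173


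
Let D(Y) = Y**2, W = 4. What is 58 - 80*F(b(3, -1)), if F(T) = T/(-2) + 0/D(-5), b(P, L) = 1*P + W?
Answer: 338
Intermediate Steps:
b(P, L) = 4 + P (b(P, L) = 1*P + 4 = P + 4 = 4 + P)
F(T) = -T/2 (F(T) = T/(-2) + 0/((-5)**2) = T*(-1/2) + 0/25 = -T/2 + 0*(1/25) = -T/2 + 0 = -T/2)
58 - 80*F(b(3, -1)) = 58 - (-40)*(4 + 3) = 58 - (-40)*7 = 58 - 80*(-7/2) = 58 + 280 = 338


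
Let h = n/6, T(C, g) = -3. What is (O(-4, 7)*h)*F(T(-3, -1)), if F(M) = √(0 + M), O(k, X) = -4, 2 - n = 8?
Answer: 4*I*√3 ≈ 6.9282*I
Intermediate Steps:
n = -6 (n = 2 - 1*8 = 2 - 8 = -6)
F(M) = √M
h = -1 (h = -6/6 = -6*⅙ = -1)
(O(-4, 7)*h)*F(T(-3, -1)) = (-4*(-1))*√(-3) = 4*(I*√3) = 4*I*√3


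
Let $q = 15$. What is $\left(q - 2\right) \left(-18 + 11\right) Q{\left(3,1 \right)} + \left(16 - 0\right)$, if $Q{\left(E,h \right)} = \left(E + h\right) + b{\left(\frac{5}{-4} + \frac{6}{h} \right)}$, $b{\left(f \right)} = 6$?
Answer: $-894$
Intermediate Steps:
$Q{\left(E,h \right)} = 6 + E + h$ ($Q{\left(E,h \right)} = \left(E + h\right) + 6 = 6 + E + h$)
$\left(q - 2\right) \left(-18 + 11\right) Q{\left(3,1 \right)} + \left(16 - 0\right) = \left(15 - 2\right) \left(-18 + 11\right) \left(6 + 3 + 1\right) + \left(16 - 0\right) = 13 \left(-7\right) 10 + \left(16 + 0\right) = \left(-91\right) 10 + 16 = -910 + 16 = -894$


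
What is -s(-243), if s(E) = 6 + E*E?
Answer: -59055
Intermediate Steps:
s(E) = 6 + E²
-s(-243) = -(6 + (-243)²) = -(6 + 59049) = -1*59055 = -59055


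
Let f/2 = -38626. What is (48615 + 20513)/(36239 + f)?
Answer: -69128/41013 ≈ -1.6855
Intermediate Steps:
f = -77252 (f = 2*(-38626) = -77252)
(48615 + 20513)/(36239 + f) = (48615 + 20513)/(36239 - 77252) = 69128/(-41013) = 69128*(-1/41013) = -69128/41013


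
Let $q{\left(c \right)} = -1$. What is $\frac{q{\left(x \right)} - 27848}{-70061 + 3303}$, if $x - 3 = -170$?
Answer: $\frac{27849}{66758} \approx 0.41716$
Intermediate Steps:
$x = -167$ ($x = 3 - 170 = -167$)
$\frac{q{\left(x \right)} - 27848}{-70061 + 3303} = \frac{-1 - 27848}{-70061 + 3303} = - \frac{27849}{-66758} = \left(-27849\right) \left(- \frac{1}{66758}\right) = \frac{27849}{66758}$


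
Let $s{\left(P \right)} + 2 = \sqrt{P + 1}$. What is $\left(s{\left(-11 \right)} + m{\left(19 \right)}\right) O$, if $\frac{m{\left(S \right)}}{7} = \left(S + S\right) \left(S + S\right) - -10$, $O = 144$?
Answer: $1465344 + 144 i \sqrt{10} \approx 1.4653 \cdot 10^{6} + 455.37 i$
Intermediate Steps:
$m{\left(S \right)} = 70 + 28 S^{2}$ ($m{\left(S \right)} = 7 \left(\left(S + S\right) \left(S + S\right) - -10\right) = 7 \left(2 S 2 S + 10\right) = 7 \left(4 S^{2} + 10\right) = 7 \left(10 + 4 S^{2}\right) = 70 + 28 S^{2}$)
$s{\left(P \right)} = -2 + \sqrt{1 + P}$ ($s{\left(P \right)} = -2 + \sqrt{P + 1} = -2 + \sqrt{1 + P}$)
$\left(s{\left(-11 \right)} + m{\left(19 \right)}\right) O = \left(\left(-2 + \sqrt{1 - 11}\right) + \left(70 + 28 \cdot 19^{2}\right)\right) 144 = \left(\left(-2 + \sqrt{-10}\right) + \left(70 + 28 \cdot 361\right)\right) 144 = \left(\left(-2 + i \sqrt{10}\right) + \left(70 + 10108\right)\right) 144 = \left(\left(-2 + i \sqrt{10}\right) + 10178\right) 144 = \left(10176 + i \sqrt{10}\right) 144 = 1465344 + 144 i \sqrt{10}$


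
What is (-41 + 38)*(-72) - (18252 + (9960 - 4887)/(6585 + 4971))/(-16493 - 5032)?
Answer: 3595959439/16582860 ≈ 216.85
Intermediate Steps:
(-41 + 38)*(-72) - (18252 + (9960 - 4887)/(6585 + 4971))/(-16493 - 5032) = -3*(-72) - (18252 + 5073/11556)/(-21525) = 216 - (18252 + 5073*(1/11556))*(-1)/21525 = 216 - (18252 + 1691/3852)*(-1)/21525 = 216 - 70308395*(-1)/(3852*21525) = 216 - 1*(-14061679/16582860) = 216 + 14061679/16582860 = 3595959439/16582860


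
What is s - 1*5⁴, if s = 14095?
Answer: 13470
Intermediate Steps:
s - 1*5⁴ = 14095 - 1*5⁴ = 14095 - 1*625 = 14095 - 625 = 13470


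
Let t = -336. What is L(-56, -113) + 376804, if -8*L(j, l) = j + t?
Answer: 376853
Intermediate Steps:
L(j, l) = 42 - j/8 (L(j, l) = -(j - 336)/8 = -(-336 + j)/8 = 42 - j/8)
L(-56, -113) + 376804 = (42 - 1/8*(-56)) + 376804 = (42 + 7) + 376804 = 49 + 376804 = 376853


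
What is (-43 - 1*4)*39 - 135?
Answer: -1968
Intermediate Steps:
(-43 - 1*4)*39 - 135 = (-43 - 4)*39 - 135 = -47*39 - 135 = -1833 - 135 = -1968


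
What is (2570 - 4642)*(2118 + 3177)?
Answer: -10971240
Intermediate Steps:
(2570 - 4642)*(2118 + 3177) = -2072*5295 = -10971240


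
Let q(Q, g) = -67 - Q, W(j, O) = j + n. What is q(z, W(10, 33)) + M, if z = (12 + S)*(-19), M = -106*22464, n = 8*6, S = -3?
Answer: -2381080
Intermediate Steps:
n = 48
W(j, O) = 48 + j (W(j, O) = j + 48 = 48 + j)
M = -2381184
z = -171 (z = (12 - 3)*(-19) = 9*(-19) = -171)
q(z, W(10, 33)) + M = (-67 - 1*(-171)) - 2381184 = (-67 + 171) - 2381184 = 104 - 2381184 = -2381080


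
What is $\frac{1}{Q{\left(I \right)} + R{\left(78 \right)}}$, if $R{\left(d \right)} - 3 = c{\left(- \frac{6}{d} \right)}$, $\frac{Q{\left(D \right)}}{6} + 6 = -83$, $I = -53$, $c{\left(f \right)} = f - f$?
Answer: $- \frac{1}{531} \approx -0.0018832$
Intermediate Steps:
$c{\left(f \right)} = 0$
$Q{\left(D \right)} = -534$ ($Q{\left(D \right)} = -36 + 6 \left(-83\right) = -36 - 498 = -534$)
$R{\left(d \right)} = 3$ ($R{\left(d \right)} = 3 + 0 = 3$)
$\frac{1}{Q{\left(I \right)} + R{\left(78 \right)}} = \frac{1}{-534 + 3} = \frac{1}{-531} = - \frac{1}{531}$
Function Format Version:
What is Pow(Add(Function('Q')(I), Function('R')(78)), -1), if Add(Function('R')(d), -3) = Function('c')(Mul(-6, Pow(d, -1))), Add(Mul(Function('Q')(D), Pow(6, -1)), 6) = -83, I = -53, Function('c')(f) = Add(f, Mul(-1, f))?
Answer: Rational(-1, 531) ≈ -0.0018832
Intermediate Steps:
Function('c')(f) = 0
Function('Q')(D) = -534 (Function('Q')(D) = Add(-36, Mul(6, -83)) = Add(-36, -498) = -534)
Function('R')(d) = 3 (Function('R')(d) = Add(3, 0) = 3)
Pow(Add(Function('Q')(I), Function('R')(78)), -1) = Pow(Add(-534, 3), -1) = Pow(-531, -1) = Rational(-1, 531)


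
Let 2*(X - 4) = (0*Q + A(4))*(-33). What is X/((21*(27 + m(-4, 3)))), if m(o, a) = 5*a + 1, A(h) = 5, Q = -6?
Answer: -157/1806 ≈ -0.086932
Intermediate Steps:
m(o, a) = 1 + 5*a
X = -157/2 (X = 4 + ((0*(-6) + 5)*(-33))/2 = 4 + ((0 + 5)*(-33))/2 = 4 + (5*(-33))/2 = 4 + (½)*(-165) = 4 - 165/2 = -157/2 ≈ -78.500)
X/((21*(27 + m(-4, 3)))) = -157*1/(21*(27 + (1 + 5*3)))/2 = -157*1/(21*(27 + (1 + 15)))/2 = -157*1/(21*(27 + 16))/2 = -157/(2*(21*43)) = -157/2/903 = -157/2*1/903 = -157/1806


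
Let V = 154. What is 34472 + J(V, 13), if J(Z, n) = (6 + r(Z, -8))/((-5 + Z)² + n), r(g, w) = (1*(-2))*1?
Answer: 382880506/11107 ≈ 34472.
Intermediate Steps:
r(g, w) = -2 (r(g, w) = -2*1 = -2)
J(Z, n) = 4/(n + (-5 + Z)²) (J(Z, n) = (6 - 2)/((-5 + Z)² + n) = 4/(n + (-5 + Z)²))
34472 + J(V, 13) = 34472 + 4/(13 + (-5 + 154)²) = 34472 + 4/(13 + 149²) = 34472 + 4/(13 + 22201) = 34472 + 4/22214 = 34472 + 4*(1/22214) = 34472 + 2/11107 = 382880506/11107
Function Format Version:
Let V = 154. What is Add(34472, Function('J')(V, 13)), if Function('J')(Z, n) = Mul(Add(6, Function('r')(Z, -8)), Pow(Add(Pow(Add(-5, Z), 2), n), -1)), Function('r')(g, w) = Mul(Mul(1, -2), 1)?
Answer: Rational(382880506, 11107) ≈ 34472.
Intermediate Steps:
Function('r')(g, w) = -2 (Function('r')(g, w) = Mul(-2, 1) = -2)
Function('J')(Z, n) = Mul(4, Pow(Add(n, Pow(Add(-5, Z), 2)), -1)) (Function('J')(Z, n) = Mul(Add(6, -2), Pow(Add(Pow(Add(-5, Z), 2), n), -1)) = Mul(4, Pow(Add(n, Pow(Add(-5, Z), 2)), -1)))
Add(34472, Function('J')(V, 13)) = Add(34472, Mul(4, Pow(Add(13, Pow(Add(-5, 154), 2)), -1))) = Add(34472, Mul(4, Pow(Add(13, Pow(149, 2)), -1))) = Add(34472, Mul(4, Pow(Add(13, 22201), -1))) = Add(34472, Mul(4, Pow(22214, -1))) = Add(34472, Mul(4, Rational(1, 22214))) = Add(34472, Rational(2, 11107)) = Rational(382880506, 11107)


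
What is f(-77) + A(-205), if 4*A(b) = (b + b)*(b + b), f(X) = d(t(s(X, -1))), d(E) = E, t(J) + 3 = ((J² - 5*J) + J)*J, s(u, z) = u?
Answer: -438227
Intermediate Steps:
t(J) = -3 + J*(J² - 4*J) (t(J) = -3 + ((J² - 5*J) + J)*J = -3 + (J² - 4*J)*J = -3 + J*(J² - 4*J))
f(X) = -3 + X³ - 4*X²
A(b) = b² (A(b) = ((b + b)*(b + b))/4 = ((2*b)*(2*b))/4 = (4*b²)/4 = b²)
f(-77) + A(-205) = (-3 + (-77)³ - 4*(-77)²) + (-205)² = (-3 - 456533 - 4*5929) + 42025 = (-3 - 456533 - 23716) + 42025 = -480252 + 42025 = -438227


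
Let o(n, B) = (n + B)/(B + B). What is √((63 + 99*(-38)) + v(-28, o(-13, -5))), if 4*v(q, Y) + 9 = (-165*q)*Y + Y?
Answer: 3*I*√4505/5 ≈ 40.272*I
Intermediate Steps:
o(n, B) = (B + n)/(2*B) (o(n, B) = (B + n)/((2*B)) = (B + n)*(1/(2*B)) = (B + n)/(2*B))
v(q, Y) = -9/4 + Y/4 - 165*Y*q/4 (v(q, Y) = -9/4 + ((-165*q)*Y + Y)/4 = -9/4 + (-165*Y*q + Y)/4 = -9/4 + (Y - 165*Y*q)/4 = -9/4 + (Y/4 - 165*Y*q/4) = -9/4 + Y/4 - 165*Y*q/4)
√((63 + 99*(-38)) + v(-28, o(-13, -5))) = √((63 + 99*(-38)) + (-9/4 + ((½)*(-5 - 13)/(-5))/4 - 165/4*(½)*(-5 - 13)/(-5)*(-28))) = √((63 - 3762) + (-9/4 + ((½)*(-⅕)*(-18))/4 - 165/4*(½)*(-⅕)*(-18)*(-28))) = √(-3699 + (-9/4 + (¼)*(9/5) - 165/4*9/5*(-28))) = √(-3699 + (-9/4 + 9/20 + 2079)) = √(-3699 + 10386/5) = √(-8109/5) = 3*I*√4505/5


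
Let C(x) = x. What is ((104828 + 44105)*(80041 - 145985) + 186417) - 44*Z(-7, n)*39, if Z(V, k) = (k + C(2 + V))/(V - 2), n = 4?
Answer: -29463154577/3 ≈ -9.8210e+9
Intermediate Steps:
Z(V, k) = (2 + V + k)/(-2 + V) (Z(V, k) = (k + (2 + V))/(V - 2) = (2 + V + k)/(-2 + V))
((104828 + 44105)*(80041 - 145985) + 186417) - 44*Z(-7, n)*39 = ((104828 + 44105)*(80041 - 145985) + 186417) - 44*(2 - 7 + 4)/(-2 - 7)*39 = (148933*(-65944) + 186417) - 44*(-1)/(-9)*39 = (-9821237752 + 186417) - (-44)*(-1)/9*39 = -9821051335 - 44*⅑*39 = -9821051335 - 44/9*39 = -9821051335 - 572/3 = -29463154577/3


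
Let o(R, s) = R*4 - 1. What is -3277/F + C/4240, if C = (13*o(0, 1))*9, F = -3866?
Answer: 6721079/8195920 ≈ 0.82005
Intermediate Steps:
o(R, s) = -1 + 4*R (o(R, s) = 4*R - 1 = -1 + 4*R)
C = -117 (C = (13*(-1 + 4*0))*9 = (13*(-1 + 0))*9 = (13*(-1))*9 = -13*9 = -117)
-3277/F + C/4240 = -3277/(-3866) - 117/4240 = -3277*(-1/3866) - 117*1/4240 = 3277/3866 - 117/4240 = 6721079/8195920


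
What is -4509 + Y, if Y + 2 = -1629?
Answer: -6140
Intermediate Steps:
Y = -1631 (Y = -2 - 1629 = -1631)
-4509 + Y = -4509 - 1631 = -6140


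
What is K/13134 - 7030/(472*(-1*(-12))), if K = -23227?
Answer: -18657479/6199248 ≈ -3.0096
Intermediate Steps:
K/13134 - 7030/(472*(-1*(-12))) = -23227/13134 - 7030/(472*(-1*(-12))) = -23227*1/13134 - 7030/(472*12) = -23227/13134 - 7030/5664 = -23227/13134 - 7030*1/5664 = -23227/13134 - 3515/2832 = -18657479/6199248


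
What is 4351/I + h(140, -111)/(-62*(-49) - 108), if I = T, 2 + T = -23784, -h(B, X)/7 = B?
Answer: -3605871/6969298 ≈ -0.51739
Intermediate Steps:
h(B, X) = -7*B
T = -23786 (T = -2 - 23784 = -23786)
I = -23786
4351/I + h(140, -111)/(-62*(-49) - 108) = 4351/(-23786) + (-7*140)/(-62*(-49) - 108) = 4351*(-1/23786) - 980/(3038 - 108) = -4351/23786 - 980/2930 = -4351/23786 - 980*1/2930 = -4351/23786 - 98/293 = -3605871/6969298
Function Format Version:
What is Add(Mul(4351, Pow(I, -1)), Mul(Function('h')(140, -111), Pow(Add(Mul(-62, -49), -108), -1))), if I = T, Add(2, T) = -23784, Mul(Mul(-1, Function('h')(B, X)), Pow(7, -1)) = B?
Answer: Rational(-3605871, 6969298) ≈ -0.51739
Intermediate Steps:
Function('h')(B, X) = Mul(-7, B)
T = -23786 (T = Add(-2, -23784) = -23786)
I = -23786
Add(Mul(4351, Pow(I, -1)), Mul(Function('h')(140, -111), Pow(Add(Mul(-62, -49), -108), -1))) = Add(Mul(4351, Pow(-23786, -1)), Mul(Mul(-7, 140), Pow(Add(Mul(-62, -49), -108), -1))) = Add(Mul(4351, Rational(-1, 23786)), Mul(-980, Pow(Add(3038, -108), -1))) = Add(Rational(-4351, 23786), Mul(-980, Pow(2930, -1))) = Add(Rational(-4351, 23786), Mul(-980, Rational(1, 2930))) = Add(Rational(-4351, 23786), Rational(-98, 293)) = Rational(-3605871, 6969298)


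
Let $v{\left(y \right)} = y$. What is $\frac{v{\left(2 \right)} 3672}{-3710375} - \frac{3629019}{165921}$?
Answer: $- \frac{4488746631983}{205209710125} \approx -21.874$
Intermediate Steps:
$\frac{v{\left(2 \right)} 3672}{-3710375} - \frac{3629019}{165921} = \frac{2 \cdot 3672}{-3710375} - \frac{3629019}{165921} = 7344 \left(- \frac{1}{3710375}\right) - \frac{1209673}{55307} = - \frac{7344}{3710375} - \frac{1209673}{55307} = - \frac{4488746631983}{205209710125}$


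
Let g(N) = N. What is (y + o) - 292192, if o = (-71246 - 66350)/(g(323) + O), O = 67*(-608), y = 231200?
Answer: -2464732100/40413 ≈ -60989.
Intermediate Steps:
O = -40736
o = 137596/40413 (o = (-71246 - 66350)/(323 - 40736) = -137596/(-40413) = -137596*(-1/40413) = 137596/40413 ≈ 3.4047)
(y + o) - 292192 = (231200 + 137596/40413) - 292192 = 9343623196/40413 - 292192 = -2464732100/40413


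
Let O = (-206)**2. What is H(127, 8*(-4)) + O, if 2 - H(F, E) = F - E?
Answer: 42279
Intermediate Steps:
H(F, E) = 2 + E - F (H(F, E) = 2 - (F - E) = 2 + (E - F) = 2 + E - F)
O = 42436
H(127, 8*(-4)) + O = (2 + 8*(-4) - 1*127) + 42436 = (2 - 32 - 127) + 42436 = -157 + 42436 = 42279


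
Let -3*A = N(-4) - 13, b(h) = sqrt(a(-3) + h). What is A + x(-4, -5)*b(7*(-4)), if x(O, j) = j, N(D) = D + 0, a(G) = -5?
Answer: 17/3 - 5*I*sqrt(33) ≈ 5.6667 - 28.723*I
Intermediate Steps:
N(D) = D
b(h) = sqrt(-5 + h)
A = 17/3 (A = -(-4 - 13)/3 = -1/3*(-17) = 17/3 ≈ 5.6667)
A + x(-4, -5)*b(7*(-4)) = 17/3 - 5*sqrt(-5 + 7*(-4)) = 17/3 - 5*sqrt(-5 - 28) = 17/3 - 5*I*sqrt(33)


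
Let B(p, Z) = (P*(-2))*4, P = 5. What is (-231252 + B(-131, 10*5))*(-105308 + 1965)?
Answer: 23902409156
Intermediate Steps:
B(p, Z) = -40 (B(p, Z) = (5*(-2))*4 = -10*4 = -40)
(-231252 + B(-131, 10*5))*(-105308 + 1965) = (-231252 - 40)*(-105308 + 1965) = -231292*(-103343) = 23902409156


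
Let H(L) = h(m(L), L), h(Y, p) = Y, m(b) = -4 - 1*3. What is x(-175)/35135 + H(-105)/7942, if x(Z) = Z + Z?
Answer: -605129/55808434 ≈ -0.010843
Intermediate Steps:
m(b) = -7 (m(b) = -4 - 3 = -7)
x(Z) = 2*Z
H(L) = -7
x(-175)/35135 + H(-105)/7942 = (2*(-175))/35135 - 7/7942 = -350*1/35135 - 7*1/7942 = -70/7027 - 7/7942 = -605129/55808434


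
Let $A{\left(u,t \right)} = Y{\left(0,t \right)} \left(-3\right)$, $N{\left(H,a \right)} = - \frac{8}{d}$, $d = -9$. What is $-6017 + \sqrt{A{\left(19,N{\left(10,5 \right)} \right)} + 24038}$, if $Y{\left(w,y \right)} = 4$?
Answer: $-6017 + \sqrt{24026} \approx -5862.0$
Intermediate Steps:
$N{\left(H,a \right)} = \frac{8}{9}$ ($N{\left(H,a \right)} = - \frac{8}{-9} = \left(-8\right) \left(- \frac{1}{9}\right) = \frac{8}{9}$)
$A{\left(u,t \right)} = -12$ ($A{\left(u,t \right)} = 4 \left(-3\right) = -12$)
$-6017 + \sqrt{A{\left(19,N{\left(10,5 \right)} \right)} + 24038} = -6017 + \sqrt{-12 + 24038} = -6017 + \sqrt{24026}$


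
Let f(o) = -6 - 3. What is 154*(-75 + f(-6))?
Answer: -12936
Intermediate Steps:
f(o) = -9
154*(-75 + f(-6)) = 154*(-75 - 9) = 154*(-84) = -12936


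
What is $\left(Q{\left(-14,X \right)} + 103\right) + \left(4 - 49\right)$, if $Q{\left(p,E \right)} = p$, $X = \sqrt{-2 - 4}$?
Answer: $44$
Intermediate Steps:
$X = i \sqrt{6}$ ($X = \sqrt{-6} = i \sqrt{6} \approx 2.4495 i$)
$\left(Q{\left(-14,X \right)} + 103\right) + \left(4 - 49\right) = \left(-14 + 103\right) + \left(4 - 49\right) = 89 + \left(4 - 49\right) = 89 - 45 = 44$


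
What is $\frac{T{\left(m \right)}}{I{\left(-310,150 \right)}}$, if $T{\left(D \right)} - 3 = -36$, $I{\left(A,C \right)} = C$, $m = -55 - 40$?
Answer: $- \frac{11}{50} \approx -0.22$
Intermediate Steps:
$m = -95$
$T{\left(D \right)} = -33$ ($T{\left(D \right)} = 3 - 36 = -33$)
$\frac{T{\left(m \right)}}{I{\left(-310,150 \right)}} = - \frac{33}{150} = \left(-33\right) \frac{1}{150} = - \frac{11}{50}$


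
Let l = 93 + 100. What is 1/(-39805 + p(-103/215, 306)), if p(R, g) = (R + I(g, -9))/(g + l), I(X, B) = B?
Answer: -107285/4270481463 ≈ -2.5122e-5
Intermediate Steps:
l = 193
p(R, g) = (-9 + R)/(193 + g) (p(R, g) = (R - 9)/(g + 193) = (-9 + R)/(193 + g))
1/(-39805 + p(-103/215, 306)) = 1/(-39805 + (-9 - 103/215)/(193 + 306)) = 1/(-39805 + (-9 - 103*1/215)/499) = 1/(-39805 + (-9 - 103/215)/499) = 1/(-39805 + (1/499)*(-2038/215)) = 1/(-39805 - 2038/107285) = 1/(-4270481463/107285) = -107285/4270481463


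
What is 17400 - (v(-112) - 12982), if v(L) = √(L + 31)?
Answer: 30382 - 9*I ≈ 30382.0 - 9.0*I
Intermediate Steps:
v(L) = √(31 + L)
17400 - (v(-112) - 12982) = 17400 - (√(31 - 112) - 12982) = 17400 - (√(-81) - 12982) = 17400 - (9*I - 12982) = 17400 - (-12982 + 9*I) = 17400 + (12982 - 9*I) = 30382 - 9*I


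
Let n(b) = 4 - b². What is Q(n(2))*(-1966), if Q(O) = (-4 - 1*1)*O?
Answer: 0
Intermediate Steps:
Q(O) = -5*O (Q(O) = (-4 - 1)*O = -5*O)
Q(n(2))*(-1966) = -5*(4 - 1*2²)*(-1966) = -5*(4 - 1*4)*(-1966) = -5*(4 - 4)*(-1966) = -5*0*(-1966) = 0*(-1966) = 0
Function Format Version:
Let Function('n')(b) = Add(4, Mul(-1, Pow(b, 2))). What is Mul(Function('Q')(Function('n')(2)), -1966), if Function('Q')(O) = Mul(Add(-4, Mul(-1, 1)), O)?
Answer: 0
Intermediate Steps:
Function('Q')(O) = Mul(-5, O) (Function('Q')(O) = Mul(Add(-4, -1), O) = Mul(-5, O))
Mul(Function('Q')(Function('n')(2)), -1966) = Mul(Mul(-5, Add(4, Mul(-1, Pow(2, 2)))), -1966) = Mul(Mul(-5, Add(4, Mul(-1, 4))), -1966) = Mul(Mul(-5, Add(4, -4)), -1966) = Mul(Mul(-5, 0), -1966) = Mul(0, -1966) = 0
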